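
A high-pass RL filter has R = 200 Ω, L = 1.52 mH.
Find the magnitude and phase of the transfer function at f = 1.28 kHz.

Step 1 — Angular frequency: ω = 2π·1280 = 8042 rad/s.
Step 2 — Transfer function: H(jω) = jωL/(R + jωL).
Step 3 — Numerator jωL = j·12.22; denominator R + jωL = 200 + j12.22.
Step 4 — H = 0.003722 + j0.0609.
Step 5 — Magnitude: |H| = 0.06101 (-24.3 dB); phase: φ = 86.5°.

|H| = 0.06101 (-24.3 dB), φ = 86.5°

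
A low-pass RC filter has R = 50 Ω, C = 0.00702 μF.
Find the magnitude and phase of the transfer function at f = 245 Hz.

Step 1 — Angular frequency: ω = 2π·245 = 1539 rad/s.
Step 2 — Transfer function: H(jω) = 1/(1 + jωRC).
Step 3 — Denominator: 1 + jωRC = 1 + j·1539·50·7.02e-09 = 1 + j0.0005403.
Step 4 — H = 1 - j0.0005403.
Step 5 — Magnitude: |H| = 1 (-0.0 dB); phase: φ = -0.0°.

|H| = 1 (-0.0 dB), φ = -0.0°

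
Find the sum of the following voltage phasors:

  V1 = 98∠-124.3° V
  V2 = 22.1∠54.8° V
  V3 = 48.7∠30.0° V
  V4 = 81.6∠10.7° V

Step 1 — Convert each phasor to rectangular form:
  V1 = 98·(cos(-124.3°) + j·sin(-124.3°)) = -55.23 - j80.96 V
  V2 = 22.1·(cos(54.8°) + j·sin(54.8°)) = 12.74 + j18.06 V
  V3 = 48.7·(cos(30.0°) + j·sin(30.0°)) = 42.18 + j24.35 V
  V4 = 81.6·(cos(10.7°) + j·sin(10.7°)) = 80.18 + j15.15 V
Step 2 — Sum components: V_total = 79.87 - j23.4 V.
Step 3 — Convert to polar: |V_total| = 83.23 V, ∠V_total = -16.3°.

V_total = 83.23∠-16.3° V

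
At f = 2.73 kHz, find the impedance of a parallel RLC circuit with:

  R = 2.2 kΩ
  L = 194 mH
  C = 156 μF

Step 1 — Angular frequency: ω = 2π·f = 2π·2730 = 1.715e+04 rad/s.
Step 2 — Component impedances:
  R: Z = R = 2200 Ω
  L: Z = jωL = j·1.715e+04·0.194 = 0 + j3328 Ω
  C: Z = 1/(jωC) = -j/(ω·C) = 0 - j0.3737 Ω
Step 3 — Parallel combination: 1/Z_total = 1/R + 1/L + 1/C; Z_total = 6.35e-05 - j0.3738 Ω = 0.3738∠-90.0° Ω.

Z = 6.35e-05 - j0.3738 Ω = 0.3738∠-90.0° Ω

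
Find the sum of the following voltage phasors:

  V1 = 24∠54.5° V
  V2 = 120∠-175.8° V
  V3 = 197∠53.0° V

Step 1 — Convert each phasor to rectangular form:
  V1 = 24·(cos(54.5°) + j·sin(54.5°)) = 13.94 + j19.54 V
  V2 = 120·(cos(-175.8°) + j·sin(-175.8°)) = -119.7 - j8.789 V
  V3 = 197·(cos(53.0°) + j·sin(53.0°)) = 118.6 + j157.3 V
Step 2 — Sum components: V_total = 12.82 + j168.1 V.
Step 3 — Convert to polar: |V_total| = 168.6 V, ∠V_total = 85.6°.

V_total = 168.6∠85.6° V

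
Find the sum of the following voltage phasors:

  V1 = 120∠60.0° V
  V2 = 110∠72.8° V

Step 1 — Convert each phasor to rectangular form:
  V1 = 120·(cos(60.0°) + j·sin(60.0°)) = 60 + j103.9 V
  V2 = 110·(cos(72.8°) + j·sin(72.8°)) = 32.53 + j105.1 V
Step 2 — Sum components: V_total = 92.53 + j209 V.
Step 3 — Convert to polar: |V_total| = 228.6 V, ∠V_total = 66.1°.

V_total = 228.6∠66.1° V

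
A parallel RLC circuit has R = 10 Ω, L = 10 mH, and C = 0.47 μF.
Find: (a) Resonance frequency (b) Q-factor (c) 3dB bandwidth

Step 1 — Resonance: ω₀ = 1/√(LC) = 1/√(0.01·4.7e-07) = 1.459e+04 rad/s.
Step 2 — f₀ = ω₀/(2π) = 2322 Hz.
Step 3 — Parallel Q: Q = R/(ω₀L) = 10/(1.459e+04·0.01) = 0.06856.
Step 4 — Bandwidth: Δω = ω₀/Q = 2.128e+05 rad/s; BW = Δω/(2π) = 3.386e+04 Hz.

(a) f₀ = 2322 Hz  (b) Q = 0.06856  (c) BW = 3.386e+04 Hz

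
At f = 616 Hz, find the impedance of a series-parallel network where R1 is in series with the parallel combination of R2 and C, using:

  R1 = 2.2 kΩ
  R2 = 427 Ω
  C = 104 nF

Step 1 — Angular frequency: ω = 2π·f = 2π·616 = 3870 rad/s.
Step 2 — Component impedances:
  R1: Z = R = 2200 Ω
  R2: Z = R = 427 Ω
  C: Z = 1/(jωC) = -j/(ω·C) = 0 - j2484 Ω
Step 3 — Parallel branch: R2 || C = 1/(1/R2 + 1/C) = 414.7 - j71.29 Ω.
Step 4 — Series with R1: Z_total = R1 + (R2 || C) = 2615 - j71.29 Ω = 2616∠-1.6° Ω.

Z = 2615 - j71.29 Ω = 2616∠-1.6° Ω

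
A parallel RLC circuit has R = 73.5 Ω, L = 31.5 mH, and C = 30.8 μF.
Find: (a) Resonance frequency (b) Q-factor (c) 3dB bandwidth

Step 1 — Resonance: ω₀ = 1/√(LC) = 1/√(0.0315·3.08e-05) = 1015 rad/s.
Step 2 — f₀ = ω₀/(2π) = 161.6 Hz.
Step 3 — Parallel Q: Q = R/(ω₀L) = 73.5/(1015·0.0315) = 2.298.
Step 4 — Bandwidth: Δω = ω₀/Q = 441.7 rad/s; BW = Δω/(2π) = 70.3 Hz.

(a) f₀ = 161.6 Hz  (b) Q = 2.298  (c) BW = 70.3 Hz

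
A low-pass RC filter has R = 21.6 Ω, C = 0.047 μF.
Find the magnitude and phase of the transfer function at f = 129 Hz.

Step 1 — Angular frequency: ω = 2π·129 = 810.5 rad/s.
Step 2 — Transfer function: H(jω) = 1/(1 + jωRC).
Step 3 — Denominator: 1 + jωRC = 1 + j·810.5·21.6·4.7e-08 = 1 + j0.0008229.
Step 4 — H = 1 - j0.0008229.
Step 5 — Magnitude: |H| = 1 (-0.0 dB); phase: φ = -0.0°.

|H| = 1 (-0.0 dB), φ = -0.0°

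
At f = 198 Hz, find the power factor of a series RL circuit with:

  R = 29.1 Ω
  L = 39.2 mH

Step 1 — Angular frequency: ω = 2π·f = 2π·198 = 1244 rad/s.
Step 2 — Component impedances:
  R: Z = R = 29.1 Ω
  L: Z = jωL = j·1244·0.0392 = 0 + j48.77 Ω
Step 3 — Series combination: Z_total = R + L = 29.1 + j48.77 Ω = 56.79∠59.2° Ω.
Step 4 — Power factor: PF = cos(φ) = Re(Z)/|Z| = 29.1/56.79 = 0.5124.
Step 5 — Type: Im(Z) = 48.77 ⇒ lagging (phase φ = 59.2°).

PF = 0.5124 (lagging, φ = 59.2°)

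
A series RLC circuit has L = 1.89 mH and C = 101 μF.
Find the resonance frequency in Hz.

Step 1 — Resonance condition Im(Z)=0 gives ω₀ = 1/√(LC).
Step 2 — ω₀ = 1/√(0.00189·0.000101) = 2289 rad/s.
Step 3 — f₀ = ω₀/(2π) = 364.3 Hz.

f₀ = 364.3 Hz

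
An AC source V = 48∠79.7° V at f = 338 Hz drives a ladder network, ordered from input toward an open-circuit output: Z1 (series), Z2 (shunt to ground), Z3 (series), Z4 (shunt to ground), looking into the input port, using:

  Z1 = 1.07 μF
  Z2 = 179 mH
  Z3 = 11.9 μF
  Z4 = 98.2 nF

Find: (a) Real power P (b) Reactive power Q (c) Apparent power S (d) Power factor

Step 1 — Angular frequency: ω = 2π·f = 2π·338 = 2124 rad/s.
Step 2 — Component impedances:
  Z1: Z = 1/(jωC) = -j/(ω·C) = 0 - j440.1 Ω
  Z2: Z = jωL = j·2124·0.179 = 0 + j380.1 Ω
  Z3: Z = 1/(jωC) = -j/(ω·C) = 0 - j39.57 Ω
  Z4: Z = 1/(jωC) = -j/(ω·C) = 0 - j4795 Ω
Step 3 — Ladder network (open output): work backward from the far end, alternating series and parallel combinations. Z_in = 0 - j27.48 Ω = 27.48∠-90.0° Ω.
Step 4 — Source phasor: V = 48∠79.7° V = 8.583 + j47.23 V.
Step 5 — Current: I = V / Z = -1.719 + j0.3123 A = 1.747∠169.7° A.
Step 6 — Complex power: S = V·I* = 0 - j83.84 VA.
Step 7 — Real power: P = Re(S) = 0 W.
Step 8 — Reactive power: Q = Im(S) = -83.84 VAR.
Step 9 — Apparent power: |S| = 83.84 VA.
Step 10 — Power factor: PF = P/|S| = 0 (leading).

(a) P = 0 W  (b) Q = -83.84 VAR  (c) S = 83.84 VA  (d) PF = 0 (leading)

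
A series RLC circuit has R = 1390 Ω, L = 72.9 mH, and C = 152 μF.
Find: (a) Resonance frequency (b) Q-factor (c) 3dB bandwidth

Step 1 — Resonance condition Im(Z)=0 gives ω₀ = 1/√(LC).
Step 2 — ω₀ = 1/√(0.0729·0.000152) = 300.4 rad/s.
Step 3 — f₀ = ω₀/(2π) = 47.81 Hz.
Step 4 — Series Q: Q = ω₀L/R = 300.4·0.0729/1390 = 0.01576.
Step 5 — 3dB bandwidth: Δω = ω₀/Q = 1.907e+04 rad/s; BW = Δω/(2π) = 3035 Hz.

(a) f₀ = 47.81 Hz  (b) Q = 0.01576  (c) BW = 3035 Hz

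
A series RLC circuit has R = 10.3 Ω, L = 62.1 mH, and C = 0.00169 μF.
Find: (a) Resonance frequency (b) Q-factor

Step 1 — Resonance condition Im(Z)=0 gives ω₀ = 1/√(LC).
Step 2 — ω₀ = 1/√(0.0621·1.69e-09) = 9.761e+04 rad/s.
Step 3 — f₀ = ω₀/(2π) = 1.554e+04 Hz.
Step 4 — Series Q: Q = ω₀L/R = 9.761e+04·0.0621/10.3 = 588.5.

(a) f₀ = 1.554e+04 Hz  (b) Q = 588.5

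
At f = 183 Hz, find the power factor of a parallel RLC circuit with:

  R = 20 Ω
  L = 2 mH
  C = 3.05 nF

Step 1 — Angular frequency: ω = 2π·f = 2π·183 = 1150 rad/s.
Step 2 — Component impedances:
  R: Z = R = 20 Ω
  L: Z = jωL = j·1150·0.002 = 0 + j2.3 Ω
  C: Z = 1/(jωC) = -j/(ω·C) = 0 - j2.851e+05 Ω
Step 3 — Parallel combination: 1/Z_total = 1/R + 1/L + 1/C; Z_total = 0.261 + j2.27 Ω = 2.285∠83.4° Ω.
Step 4 — Power factor: PF = cos(φ) = Re(Z)/|Z| = 0.261/2.285 = 0.1142.
Step 5 — Type: Im(Z) = 2.27 ⇒ lagging (phase φ = 83.4°).

PF = 0.1142 (lagging, φ = 83.4°)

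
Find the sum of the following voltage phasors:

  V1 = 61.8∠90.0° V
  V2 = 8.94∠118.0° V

Step 1 — Convert each phasor to rectangular form:
  V1 = 61.8·(cos(90.0°) + j·sin(90.0°)) = 0 + j61.8 V
  V2 = 8.94·(cos(118.0°) + j·sin(118.0°)) = -4.197 + j7.894 V
Step 2 — Sum components: V_total = -4.197 + j69.69 V.
Step 3 — Convert to polar: |V_total| = 69.82 V, ∠V_total = 93.4°.

V_total = 69.82∠93.4° V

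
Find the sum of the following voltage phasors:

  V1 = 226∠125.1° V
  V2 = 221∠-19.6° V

Step 1 — Convert each phasor to rectangular form:
  V1 = 226·(cos(125.1°) + j·sin(125.1°)) = -130 + j184.9 V
  V2 = 221·(cos(-19.6°) + j·sin(-19.6°)) = 208.2 - j74.13 V
Step 2 — Sum components: V_total = 78.24 + j110.8 V.
Step 3 — Convert to polar: |V_total| = 135.6 V, ∠V_total = 54.8°.

V_total = 135.6∠54.8° V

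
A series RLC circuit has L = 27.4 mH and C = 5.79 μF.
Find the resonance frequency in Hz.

Step 1 — Resonance condition Im(Z)=0 gives ω₀ = 1/√(LC).
Step 2 — ω₀ = 1/√(0.0274·5.79e-06) = 2511 rad/s.
Step 3 — f₀ = ω₀/(2π) = 399.6 Hz.

f₀ = 399.6 Hz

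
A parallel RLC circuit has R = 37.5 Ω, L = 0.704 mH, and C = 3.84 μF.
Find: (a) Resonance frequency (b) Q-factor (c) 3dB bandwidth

Step 1 — Resonance: ω₀ = 1/√(LC) = 1/√(0.000704·3.84e-06) = 1.923e+04 rad/s.
Step 2 — f₀ = ω₀/(2π) = 3061 Hz.
Step 3 — Parallel Q: Q = R/(ω₀L) = 37.5/(1.923e+04·0.000704) = 2.77.
Step 4 — Bandwidth: Δω = ω₀/Q = 6944 rad/s; BW = Δω/(2π) = 1105 Hz.

(a) f₀ = 3061 Hz  (b) Q = 2.77  (c) BW = 1105 Hz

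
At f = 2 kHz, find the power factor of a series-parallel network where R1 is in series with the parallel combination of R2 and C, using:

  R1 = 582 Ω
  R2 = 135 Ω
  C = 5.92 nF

Step 1 — Angular frequency: ω = 2π·f = 2π·2000 = 1.257e+04 rad/s.
Step 2 — Component impedances:
  R1: Z = R = 582 Ω
  R2: Z = R = 135 Ω
  C: Z = 1/(jωC) = -j/(ω·C) = 0 - j1.344e+04 Ω
Step 3 — Parallel branch: R2 || C = 1/(1/R2 + 1/C) = 135 - j1.356 Ω.
Step 4 — Series with R1: Z_total = R1 + (R2 || C) = 717 - j1.356 Ω = 717∠-0.1° Ω.
Step 5 — Power factor: PF = cos(φ) = Re(Z)/|Z| = 717/717 = 1.
Step 6 — Type: Im(Z) = -1.356 ⇒ leading (phase φ = -0.1°).

PF = 1 (leading, φ = -0.1°)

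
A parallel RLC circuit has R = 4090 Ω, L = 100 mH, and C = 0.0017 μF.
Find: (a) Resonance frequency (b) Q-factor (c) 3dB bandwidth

Step 1 — Resonance: ω₀ = 1/√(LC) = 1/√(0.1·1.7e-09) = 7.67e+04 rad/s.
Step 2 — f₀ = ω₀/(2π) = 1.221e+04 Hz.
Step 3 — Parallel Q: Q = R/(ω₀L) = 4090/(7.67e+04·0.1) = 0.5333.
Step 4 — Bandwidth: Δω = ω₀/Q = 1.438e+05 rad/s; BW = Δω/(2π) = 2.289e+04 Hz.

(a) f₀ = 1.221e+04 Hz  (b) Q = 0.5333  (c) BW = 2.289e+04 Hz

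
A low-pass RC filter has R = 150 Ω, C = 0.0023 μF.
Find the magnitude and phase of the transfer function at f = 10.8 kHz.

Step 1 — Angular frequency: ω = 2π·1.08e+04 = 6.786e+04 rad/s.
Step 2 — Transfer function: H(jω) = 1/(1 + jωRC).
Step 3 — Denominator: 1 + jωRC = 1 + j·6.786e+04·150·2.3e-09 = 1 + j0.02341.
Step 4 — H = 0.9995 - j0.0234.
Step 5 — Magnitude: |H| = 0.9997 (-0.0 dB); phase: φ = -1.3°.

|H| = 0.9997 (-0.0 dB), φ = -1.3°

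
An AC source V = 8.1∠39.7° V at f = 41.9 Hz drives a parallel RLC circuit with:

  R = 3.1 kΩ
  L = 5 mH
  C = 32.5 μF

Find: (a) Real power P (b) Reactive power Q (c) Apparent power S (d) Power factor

Step 1 — Angular frequency: ω = 2π·f = 2π·41.9 = 263.3 rad/s.
Step 2 — Component impedances:
  R: Z = R = 3100 Ω
  L: Z = jωL = j·263.3·0.005 = 0 + j1.316 Ω
  C: Z = 1/(jωC) = -j/(ω·C) = 0 - j116.9 Ω
Step 3 — Parallel combination: 1/Z_total = 1/R + 1/L + 1/C; Z_total = 0.0005717 + j1.331 Ω = 1.331∠90.0° Ω.
Step 4 — Source phasor: V = 8.1∠39.7° V = 6.232 + j5.174 V.
Step 5 — Current: I = V / Z = 3.888 - j4.679 A = 6.084∠-50.3° A.
Step 6 — Complex power: S = V·I* = 0.02116 + j49.28 VA.
Step 7 — Real power: P = Re(S) = 0.02116 W.
Step 8 — Reactive power: Q = Im(S) = 49.28 VAR.
Step 9 — Apparent power: |S| = 49.28 VA.
Step 10 — Power factor: PF = P/|S| = 0.0004295 (lagging).

(a) P = 0.02116 W  (b) Q = 49.28 VAR  (c) S = 49.28 VA  (d) PF = 0.0004295 (lagging)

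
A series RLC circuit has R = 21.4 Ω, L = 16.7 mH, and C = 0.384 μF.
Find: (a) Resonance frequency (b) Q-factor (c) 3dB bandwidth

Step 1 — Resonance: ω₀ = 1/√(LC) = 1/√(0.0167·3.84e-07) = 1.249e+04 rad/s.
Step 2 — f₀ = ω₀/(2π) = 1987 Hz.
Step 3 — Series Q: Q = ω₀L/R = 1.249e+04·0.0167/21.4 = 9.745.
Step 4 — Bandwidth: Δω = ω₀/Q = 1281 rad/s; BW = Δω/(2π) = 203.9 Hz.

(a) f₀ = 1987 Hz  (b) Q = 9.745  (c) BW = 203.9 Hz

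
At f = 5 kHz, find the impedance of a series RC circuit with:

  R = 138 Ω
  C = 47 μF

Step 1 — Angular frequency: ω = 2π·f = 2π·5000 = 3.142e+04 rad/s.
Step 2 — Component impedances:
  R: Z = R = 138 Ω
  C: Z = 1/(jωC) = -j/(ω·C) = 0 - j0.6773 Ω
Step 3 — Series combination: Z_total = R + C = 138 - j0.6773 Ω = 138∠-0.3° Ω.

Z = 138 - j0.6773 Ω = 138∠-0.3° Ω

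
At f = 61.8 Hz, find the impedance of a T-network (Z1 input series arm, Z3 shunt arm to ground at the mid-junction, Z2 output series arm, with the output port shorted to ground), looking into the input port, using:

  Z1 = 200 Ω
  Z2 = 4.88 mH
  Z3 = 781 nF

Step 1 — Angular frequency: ω = 2π·f = 2π·61.8 = 388.3 rad/s.
Step 2 — Component impedances:
  Z1: Z = R = 200 Ω
  Z2: Z = jωL = j·388.3·0.00488 = 0 + j1.895 Ω
  Z3: Z = 1/(jωC) = -j/(ω·C) = 0 - j3297 Ω
Step 3 — With the output port shorted to ground, the output series arm Z2 runs from the junction to ground; the shunt arm Z3 also runs from the junction to ground. They appear in parallel: Z3 || Z2 = 0 + j1.896 Ω.
Step 4 — Series with input arm Z1: Z_in = Z1 + (Z3 || Z2) = 200 + j1.896 Ω = 200∠0.5° Ω.

Z = 200 + j1.896 Ω = 200∠0.5° Ω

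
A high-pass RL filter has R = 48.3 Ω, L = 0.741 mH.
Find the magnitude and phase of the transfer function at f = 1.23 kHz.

Step 1 — Angular frequency: ω = 2π·1230 = 7728 rad/s.
Step 2 — Transfer function: H(jω) = jωL/(R + jωL).
Step 3 — Numerator jωL = j·5.727; denominator R + jωL = 48.3 + j5.727.
Step 4 — H = 0.01386 + j0.1169.
Step 5 — Magnitude: |H| = 0.1177 (-18.6 dB); phase: φ = 83.2°.

|H| = 0.1177 (-18.6 dB), φ = 83.2°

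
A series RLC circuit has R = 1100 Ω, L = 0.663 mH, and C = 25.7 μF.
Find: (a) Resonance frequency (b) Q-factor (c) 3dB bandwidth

Step 1 — Resonance: ω₀ = 1/√(LC) = 1/√(0.000663·2.57e-05) = 7661 rad/s.
Step 2 — f₀ = ω₀/(2π) = 1219 Hz.
Step 3 — Series Q: Q = ω₀L/R = 7661·0.000663/1100 = 0.004617.
Step 4 — Bandwidth: Δω = ω₀/Q = 1.659e+06 rad/s; BW = Δω/(2π) = 2.641e+05 Hz.

(a) f₀ = 1219 Hz  (b) Q = 0.004617  (c) BW = 2.641e+05 Hz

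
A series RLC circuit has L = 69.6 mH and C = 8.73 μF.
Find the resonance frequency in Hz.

Step 1 — Resonance condition Im(Z)=0 gives ω₀ = 1/√(LC).
Step 2 — ω₀ = 1/√(0.0696·8.73e-06) = 1283 rad/s.
Step 3 — f₀ = ω₀/(2π) = 204.2 Hz.

f₀ = 204.2 Hz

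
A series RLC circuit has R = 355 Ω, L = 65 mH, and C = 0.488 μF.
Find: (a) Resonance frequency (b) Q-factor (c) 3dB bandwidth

Step 1 — Resonance: ω₀ = 1/√(LC) = 1/√(0.065·4.88e-07) = 5615 rad/s.
Step 2 — f₀ = ω₀/(2π) = 893.6 Hz.
Step 3 — Series Q: Q = ω₀L/R = 5615·0.065/355 = 1.028.
Step 4 — Bandwidth: Δω = ω₀/Q = 5462 rad/s; BW = Δω/(2π) = 869.2 Hz.

(a) f₀ = 893.6 Hz  (b) Q = 1.028  (c) BW = 869.2 Hz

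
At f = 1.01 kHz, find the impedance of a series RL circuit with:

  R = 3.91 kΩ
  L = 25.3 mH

Step 1 — Angular frequency: ω = 2π·f = 2π·1010 = 6346 rad/s.
Step 2 — Component impedances:
  R: Z = R = 3910 Ω
  L: Z = jωL = j·6346·0.0253 = 0 + j160.6 Ω
Step 3 — Series combination: Z_total = R + L = 3910 + j160.6 Ω = 3913∠2.4° Ω.

Z = 3910 + j160.6 Ω = 3913∠2.4° Ω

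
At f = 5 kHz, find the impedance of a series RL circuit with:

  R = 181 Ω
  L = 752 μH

Step 1 — Angular frequency: ω = 2π·f = 2π·5000 = 3.142e+04 rad/s.
Step 2 — Component impedances:
  R: Z = R = 181 Ω
  L: Z = jωL = j·3.142e+04·0.000752 = 0 + j23.62 Ω
Step 3 — Series combination: Z_total = R + L = 181 + j23.62 Ω = 182.5∠7.4° Ω.

Z = 181 + j23.62 Ω = 182.5∠7.4° Ω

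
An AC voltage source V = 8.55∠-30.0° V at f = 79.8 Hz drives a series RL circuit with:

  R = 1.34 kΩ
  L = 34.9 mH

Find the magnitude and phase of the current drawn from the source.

Step 1 — Angular frequency: ω = 2π·f = 2π·79.8 = 501.4 rad/s.
Step 2 — Component impedances:
  R: Z = R = 1340 Ω
  L: Z = jωL = j·501.4·0.0349 = 0 + j17.5 Ω
Step 3 — Series combination: Z_total = R + L = 1340 + j17.5 Ω = 1340∠0.7° Ω.
Step 4 — Source phasor: V = 8.55∠-30.0° V = 7.405 - j4.275 V.
Step 5 — Ohm's law: I = V / Z_total = (7.405 - j4.275) / (1340 + j17.5) = 0.005483 - j0.003262 A.
Step 6 — Convert to polar: |I| = 0.00638 A, ∠I = -30.7°.

I = 0.00638∠-30.7° A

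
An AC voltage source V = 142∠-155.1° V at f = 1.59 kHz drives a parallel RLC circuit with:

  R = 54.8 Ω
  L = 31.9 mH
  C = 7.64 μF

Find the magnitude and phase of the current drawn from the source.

Step 1 — Angular frequency: ω = 2π·f = 2π·1590 = 9990 rad/s.
Step 2 — Component impedances:
  R: Z = R = 54.8 Ω
  L: Z = jωL = j·9990·0.0319 = 0 + j318.7 Ω
  C: Z = 1/(jωC) = -j/(ω·C) = 0 - j13.1 Ω
Step 3 — Parallel combination: 1/Z_total = 1/R + 1/L + 1/C; Z_total = 3.207 - j12.86 Ω = 13.26∠-76.0° Ω.
Step 4 — Source phasor: V = 142∠-155.1° V = -128.8 - j59.79 V.
Step 5 — Ohm's law: I = V / Z_total = (-128.8 - j59.79) / (3.207 - j12.86) = 2.025 - j10.52 A.
Step 6 — Convert to polar: |I| = 10.71 A, ∠I = -79.1°.

I = 10.71∠-79.1° A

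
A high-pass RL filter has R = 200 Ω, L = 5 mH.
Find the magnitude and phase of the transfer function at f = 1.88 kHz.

Step 1 — Angular frequency: ω = 2π·1880 = 1.181e+04 rad/s.
Step 2 — Transfer function: H(jω) = jωL/(R + jωL).
Step 3 — Numerator jωL = j·59.06; denominator R + jωL = 200 + j59.06.
Step 4 — H = 0.08021 + j0.2716.
Step 5 — Magnitude: |H| = 0.2832 (-11.0 dB); phase: φ = 73.5°.

|H| = 0.2832 (-11.0 dB), φ = 73.5°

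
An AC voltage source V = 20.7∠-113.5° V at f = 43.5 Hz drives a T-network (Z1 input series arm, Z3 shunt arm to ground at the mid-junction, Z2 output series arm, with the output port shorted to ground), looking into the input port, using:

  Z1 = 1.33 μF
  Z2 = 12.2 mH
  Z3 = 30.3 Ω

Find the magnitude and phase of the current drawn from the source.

Step 1 — Angular frequency: ω = 2π·f = 2π·43.5 = 273.3 rad/s.
Step 2 — Component impedances:
  Z1: Z = 1/(jωC) = -j/(ω·C) = 0 - j2751 Ω
  Z2: Z = jωL = j·273.3·0.0122 = 0 + j3.334 Ω
  Z3: Z = R = 30.3 Ω
Step 3 — With the output port shorted to ground, the output series arm Z2 runs from the junction to ground; the shunt arm Z3 also runs from the junction to ground. They appear in parallel: Z3 || Z2 = 0.3626 + j3.295 Ω.
Step 4 — Series with input arm Z1: Z_in = Z1 + (Z3 || Z2) = 0.3626 - j2748 Ω = 2748∠-90.0° Ω.
Step 5 — Source phasor: V = 20.7∠-113.5° V = -8.254 - j18.98 V.
Step 6 — Ohm's law: I = V / Z_total = (-8.254 - j18.98) / (0.3626 - j2748) = 0.006909 - j0.003005 A.
Step 7 — Convert to polar: |I| = 0.007534 A, ∠I = -23.5°.

I = 0.007534∠-23.5° A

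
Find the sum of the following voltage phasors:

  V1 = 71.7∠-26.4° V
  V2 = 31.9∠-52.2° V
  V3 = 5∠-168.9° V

Step 1 — Convert each phasor to rectangular form:
  V1 = 71.7·(cos(-26.4°) + j·sin(-26.4°)) = 64.22 - j31.88 V
  V2 = 31.9·(cos(-52.2°) + j·sin(-52.2°)) = 19.55 - j25.21 V
  V3 = 5·(cos(-168.9°) + j·sin(-168.9°)) = -4.906 - j0.9626 V
Step 2 — Sum components: V_total = 78.87 - j58.05 V.
Step 3 — Convert to polar: |V_total| = 97.93 V, ∠V_total = -36.4°.

V_total = 97.93∠-36.4° V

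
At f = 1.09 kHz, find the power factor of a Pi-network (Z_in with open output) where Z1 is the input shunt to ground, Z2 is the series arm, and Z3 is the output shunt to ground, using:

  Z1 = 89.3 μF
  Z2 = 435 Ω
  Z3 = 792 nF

Step 1 — Angular frequency: ω = 2π·f = 2π·1090 = 6849 rad/s.
Step 2 — Component impedances:
  Z1: Z = 1/(jωC) = -j/(ω·C) = 0 - j1.635 Ω
  Z2: Z = R = 435 Ω
  Z3: Z = 1/(jωC) = -j/(ω·C) = 0 - j184.4 Ω
Step 3 — With open output, the series arm Z2 and the output shunt Z3 appear in series to ground: Z2 + Z3 = 435 - j184.4 Ω.
Step 4 — Parallel with input shunt Z1: Z_in = Z1 || (Z2 + Z3) = 0.005196 - j1.633 Ω = 1.633∠-89.8° Ω.
Step 5 — Power factor: PF = cos(φ) = Re(Z)/|Z| = 0.005196/1.633 = 0.003182.
Step 6 — Type: Im(Z) = -1.633 ⇒ leading (phase φ = -89.8°).

PF = 0.003182 (leading, φ = -89.8°)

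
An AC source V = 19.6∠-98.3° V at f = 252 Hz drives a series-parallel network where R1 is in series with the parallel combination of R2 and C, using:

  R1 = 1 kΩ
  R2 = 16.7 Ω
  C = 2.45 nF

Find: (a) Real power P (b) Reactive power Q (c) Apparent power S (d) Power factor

Step 1 — Angular frequency: ω = 2π·f = 2π·252 = 1583 rad/s.
Step 2 — Component impedances:
  R1: Z = R = 1000 Ω
  R2: Z = R = 16.7 Ω
  C: Z = 1/(jωC) = -j/(ω·C) = 0 - j2.578e+05 Ω
Step 3 — Parallel branch: R2 || C = 1/(1/R2 + 1/C) = 16.7 - j0.001082 Ω.
Step 4 — Series with R1: Z_total = R1 + (R2 || C) = 1017 - j0.001082 Ω = 1017∠-0.0° Ω.
Step 5 — Source phasor: V = 19.6∠-98.3° V = -2.829 - j19.39 V.
Step 6 — Current: I = V / Z = -0.002783 - j0.01908 A = 0.01928∠-98.3° A.
Step 7 — Complex power: S = V·I* = 0.3778 - j4.021e-07 VA.
Step 8 — Real power: P = Re(S) = 0.3778 W.
Step 9 — Reactive power: Q = Im(S) = -4.021e-07 VAR.
Step 10 — Apparent power: |S| = 0.3778 VA.
Step 11 — Power factor: PF = P/|S| = 1 (leading).

(a) P = 0.3778 W  (b) Q = -4.021e-07 VAR  (c) S = 0.3778 VA  (d) PF = 1 (leading)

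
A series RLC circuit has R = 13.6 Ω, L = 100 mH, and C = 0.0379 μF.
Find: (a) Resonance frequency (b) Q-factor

Step 1 — Resonance condition Im(Z)=0 gives ω₀ = 1/√(LC).
Step 2 — ω₀ = 1/√(0.1·3.79e-08) = 1.624e+04 rad/s.
Step 3 — f₀ = ω₀/(2π) = 2585 Hz.
Step 4 — Series Q: Q = ω₀L/R = 1.624e+04·0.1/13.6 = 119.4.

(a) f₀ = 2585 Hz  (b) Q = 119.4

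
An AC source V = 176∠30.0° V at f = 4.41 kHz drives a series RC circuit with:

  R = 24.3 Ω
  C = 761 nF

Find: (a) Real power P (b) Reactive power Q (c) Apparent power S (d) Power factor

Step 1 — Angular frequency: ω = 2π·f = 2π·4410 = 2.771e+04 rad/s.
Step 2 — Component impedances:
  R: Z = R = 24.3 Ω
  C: Z = 1/(jωC) = -j/(ω·C) = 0 - j47.42 Ω
Step 3 — Series combination: Z_total = R + C = 24.3 - j47.42 Ω = 53.29∠-62.9° Ω.
Step 4 — Source phasor: V = 176∠30.0° V = 152.4 + j88 V.
Step 5 — Current: I = V / Z = -0.1653 + j3.299 A = 3.303∠92.9° A.
Step 6 — Complex power: S = V·I* = 265.1 - j517.3 VA.
Step 7 — Real power: P = Re(S) = 265.1 W.
Step 8 — Reactive power: Q = Im(S) = -517.3 VAR.
Step 9 — Apparent power: |S| = 581.3 VA.
Step 10 — Power factor: PF = P/|S| = 0.456 (leading).

(a) P = 265.1 W  (b) Q = -517.3 VAR  (c) S = 581.3 VA  (d) PF = 0.456 (leading)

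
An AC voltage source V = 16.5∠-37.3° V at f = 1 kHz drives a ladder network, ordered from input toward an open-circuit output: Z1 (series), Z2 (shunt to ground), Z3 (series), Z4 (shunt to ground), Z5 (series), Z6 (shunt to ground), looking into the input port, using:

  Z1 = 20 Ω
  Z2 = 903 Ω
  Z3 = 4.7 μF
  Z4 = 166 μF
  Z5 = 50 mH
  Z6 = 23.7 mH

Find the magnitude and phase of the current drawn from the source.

Step 1 — Angular frequency: ω = 2π·f = 2π·1000 = 6283 rad/s.
Step 2 — Component impedances:
  Z1: Z = R = 20 Ω
  Z2: Z = R = 903 Ω
  Z3: Z = 1/(jωC) = -j/(ω·C) = 0 - j33.86 Ω
  Z4: Z = 1/(jωC) = -j/(ω·C) = 0 - j0.9588 Ω
  Z5: Z = jωL = j·6283·0.05 = 0 + j314.2 Ω
  Z6: Z = jωL = j·6283·0.0237 = 0 + j148.9 Ω
Step 3 — Ladder network (open output): work backward from the far end, alternating series and parallel combinations. Z_in = 21.34 - j34.77 Ω = 40.8∠-58.5° Ω.
Step 4 — Source phasor: V = 16.5∠-37.3° V = 13.13 - j9.999 V.
Step 5 — Ohm's law: I = V / Z_total = (13.13 - j9.999) / (21.34 - j34.77) = 0.3772 + j0.146 A.
Step 6 — Convert to polar: |I| = 0.4044 A, ∠I = 21.2°.

I = 0.4044∠21.2° A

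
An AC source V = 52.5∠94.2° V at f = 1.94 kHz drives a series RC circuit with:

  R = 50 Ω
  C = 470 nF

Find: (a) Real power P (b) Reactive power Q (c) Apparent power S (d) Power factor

Step 1 — Angular frequency: ω = 2π·f = 2π·1940 = 1.219e+04 rad/s.
Step 2 — Component impedances:
  R: Z = R = 50 Ω
  C: Z = 1/(jωC) = -j/(ω·C) = 0 - j174.6 Ω
Step 3 — Series combination: Z_total = R + C = 50 - j174.6 Ω = 181.6∠-74.0° Ω.
Step 4 — Source phasor: V = 52.5∠94.2° V = -3.845 + j52.36 V.
Step 5 — Current: I = V / Z = -0.283 + j0.05905 A = 0.2891∠168.2° A.
Step 6 — Complex power: S = V·I* = 4.18 - j14.59 VA.
Step 7 — Real power: P = Re(S) = 4.18 W.
Step 8 — Reactive power: Q = Im(S) = -14.59 VAR.
Step 9 — Apparent power: |S| = 15.18 VA.
Step 10 — Power factor: PF = P/|S| = 0.2754 (leading).

(a) P = 4.18 W  (b) Q = -14.59 VAR  (c) S = 15.18 VA  (d) PF = 0.2754 (leading)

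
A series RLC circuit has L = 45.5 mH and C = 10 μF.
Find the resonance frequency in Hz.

Step 1 — Resonance condition Im(Z)=0 gives ω₀ = 1/√(LC).
Step 2 — ω₀ = 1/√(0.0455·1e-05) = 1482 rad/s.
Step 3 — f₀ = ω₀/(2π) = 235.9 Hz.

f₀ = 235.9 Hz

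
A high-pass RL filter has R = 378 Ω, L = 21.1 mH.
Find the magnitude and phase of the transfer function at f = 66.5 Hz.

Step 1 — Angular frequency: ω = 2π·66.5 = 417.8 rad/s.
Step 2 — Transfer function: H(jω) = jωL/(R + jωL).
Step 3 — Numerator jωL = j·8.816; denominator R + jωL = 378 + j8.816.
Step 4 — H = 0.0005437 + j0.02331.
Step 5 — Magnitude: |H| = 0.02332 (-32.6 dB); phase: φ = 88.7°.

|H| = 0.02332 (-32.6 dB), φ = 88.7°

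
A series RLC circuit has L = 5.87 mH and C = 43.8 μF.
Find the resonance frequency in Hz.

Step 1 — Resonance condition Im(Z)=0 gives ω₀ = 1/√(LC).
Step 2 — ω₀ = 1/√(0.00587·4.38e-05) = 1972 rad/s.
Step 3 — f₀ = ω₀/(2π) = 313.9 Hz.

f₀ = 313.9 Hz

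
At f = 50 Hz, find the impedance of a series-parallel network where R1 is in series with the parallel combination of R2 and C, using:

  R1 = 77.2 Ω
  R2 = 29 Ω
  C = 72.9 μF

Step 1 — Angular frequency: ω = 2π·f = 2π·50 = 314.2 rad/s.
Step 2 — Component impedances:
  R1: Z = R = 77.2 Ω
  R2: Z = R = 29 Ω
  C: Z = 1/(jωC) = -j/(ω·C) = 0 - j43.66 Ω
Step 3 — Parallel branch: R2 || C = 1/(1/R2 + 1/C) = 20.12 - j13.37 Ω.
Step 4 — Series with R1: Z_total = R1 + (R2 || C) = 97.32 - j13.37 Ω = 98.24∠-7.8° Ω.

Z = 97.32 - j13.37 Ω = 98.24∠-7.8° Ω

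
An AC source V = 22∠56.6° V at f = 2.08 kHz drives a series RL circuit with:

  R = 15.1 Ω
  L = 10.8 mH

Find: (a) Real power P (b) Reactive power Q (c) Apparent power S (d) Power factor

Step 1 — Angular frequency: ω = 2π·f = 2π·2080 = 1.307e+04 rad/s.
Step 2 — Component impedances:
  R: Z = R = 15.1 Ω
  L: Z = jωL = j·1.307e+04·0.0108 = 0 + j141.1 Ω
Step 3 — Series combination: Z_total = R + L = 15.1 + j141.1 Ω = 142∠83.9° Ω.
Step 4 — Source phasor: V = 22∠56.6° V = 12.11 + j18.37 V.
Step 5 — Current: I = V / Z = 0.1377 - j0.07107 A = 0.155∠-27.3° A.
Step 6 — Complex power: S = V·I* = 0.3627 + j3.39 VA.
Step 7 — Real power: P = Re(S) = 0.3627 W.
Step 8 — Reactive power: Q = Im(S) = 3.39 VAR.
Step 9 — Apparent power: |S| = 3.41 VA.
Step 10 — Power factor: PF = P/|S| = 0.1064 (lagging).

(a) P = 0.3627 W  (b) Q = 3.39 VAR  (c) S = 3.41 VA  (d) PF = 0.1064 (lagging)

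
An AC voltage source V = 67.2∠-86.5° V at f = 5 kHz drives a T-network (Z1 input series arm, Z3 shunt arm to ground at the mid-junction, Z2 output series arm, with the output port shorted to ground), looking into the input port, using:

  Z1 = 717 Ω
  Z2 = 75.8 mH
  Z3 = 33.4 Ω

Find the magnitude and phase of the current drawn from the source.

Step 1 — Angular frequency: ω = 2π·f = 2π·5000 = 3.142e+04 rad/s.
Step 2 — Component impedances:
  Z1: Z = R = 717 Ω
  Z2: Z = jωL = j·3.142e+04·0.0758 = 0 + j2381 Ω
  Z3: Z = R = 33.4 Ω
Step 3 — With the output port shorted to ground, the output series arm Z2 runs from the junction to ground; the shunt arm Z3 also runs from the junction to ground. They appear in parallel: Z3 || Z2 = 33.39 + j0.4684 Ω.
Step 4 — Series with input arm Z1: Z_in = Z1 + (Z3 || Z2) = 750.4 + j0.4684 Ω = 750.4∠0.0° Ω.
Step 5 — Source phasor: V = 67.2∠-86.5° V = 4.102 - j67.07 V.
Step 6 — Ohm's law: I = V / Z_total = (4.102 - j67.07) / (750.4 + j0.4684) = 0.005411 - j0.08939 A.
Step 7 — Convert to polar: |I| = 0.08955 A, ∠I = -86.5°.

I = 0.08955∠-86.5° A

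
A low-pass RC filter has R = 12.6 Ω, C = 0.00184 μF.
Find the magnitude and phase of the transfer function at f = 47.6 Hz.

Step 1 — Angular frequency: ω = 2π·47.6 = 299.1 rad/s.
Step 2 — Transfer function: H(jω) = 1/(1 + jωRC).
Step 3 — Denominator: 1 + jωRC = 1 + j·299.1·12.6·1.84e-09 = 1 + j6.934e-06.
Step 4 — H = 1 - j6.934e-06.
Step 5 — Magnitude: |H| = 1 (-0.0 dB); phase: φ = -0.0°.

|H| = 1 (-0.0 dB), φ = -0.0°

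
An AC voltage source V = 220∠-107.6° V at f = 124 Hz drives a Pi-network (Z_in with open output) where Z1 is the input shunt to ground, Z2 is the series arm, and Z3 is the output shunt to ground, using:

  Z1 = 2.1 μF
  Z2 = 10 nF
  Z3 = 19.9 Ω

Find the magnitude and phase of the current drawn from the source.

Step 1 — Angular frequency: ω = 2π·f = 2π·124 = 779.1 rad/s.
Step 2 — Component impedances:
  Z1: Z = 1/(jωC) = -j/(ω·C) = 0 - j611.2 Ω
  Z2: Z = 1/(jωC) = -j/(ω·C) = 0 - j1.284e+05 Ω
  Z3: Z = R = 19.9 Ω
Step 3 — With open output, the series arm Z2 and the output shunt Z3 appear in series to ground: Z2 + Z3 = 19.9 - j1.284e+05 Ω.
Step 4 — Parallel with input shunt Z1: Z_in = Z1 || (Z2 + Z3) = 0.000447 - j608.3 Ω = 608.3∠-90.0° Ω.
Step 5 — Source phasor: V = 220∠-107.6° V = -66.52 - j209.7 V.
Step 6 — Ohm's law: I = V / Z_total = (-66.52 - j209.7) / (0.000447 - j608.3) = 0.3447 - j0.1094 A.
Step 7 — Convert to polar: |I| = 0.3617 A, ∠I = -17.6°.

I = 0.3617∠-17.6° A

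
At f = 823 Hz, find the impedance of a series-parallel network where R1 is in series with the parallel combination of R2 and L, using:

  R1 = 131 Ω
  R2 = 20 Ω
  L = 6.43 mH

Step 1 — Angular frequency: ω = 2π·f = 2π·823 = 5171 rad/s.
Step 2 — Component impedances:
  R1: Z = R = 131 Ω
  R2: Z = R = 20 Ω
  L: Z = jωL = j·5171·0.00643 = 0 + j33.25 Ω
Step 3 — Parallel branch: R2 || L = 1/(1/R2 + 1/L) = 14.69 + j8.834 Ω.
Step 4 — Series with R1: Z_total = R1 + (R2 || L) = 145.7 + j8.834 Ω = 146∠3.5° Ω.

Z = 145.7 + j8.834 Ω = 146∠3.5° Ω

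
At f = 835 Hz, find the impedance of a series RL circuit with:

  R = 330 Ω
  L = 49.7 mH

Step 1 — Angular frequency: ω = 2π·f = 2π·835 = 5246 rad/s.
Step 2 — Component impedances:
  R: Z = R = 330 Ω
  L: Z = jωL = j·5246·0.0497 = 0 + j260.7 Ω
Step 3 — Series combination: Z_total = R + L = 330 + j260.7 Ω = 420.6∠38.3° Ω.

Z = 330 + j260.7 Ω = 420.6∠38.3° Ω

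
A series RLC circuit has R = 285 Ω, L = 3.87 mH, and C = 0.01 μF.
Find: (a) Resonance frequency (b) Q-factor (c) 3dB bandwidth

Step 1 — Resonance condition Im(Z)=0 gives ω₀ = 1/√(LC).
Step 2 — ω₀ = 1/√(0.00387·1e-08) = 1.607e+05 rad/s.
Step 3 — f₀ = ω₀/(2π) = 2.558e+04 Hz.
Step 4 — Series Q: Q = ω₀L/R = 1.607e+05·0.00387/285 = 2.183.
Step 5 — 3dB bandwidth: Δω = ω₀/Q = 7.364e+04 rad/s; BW = Δω/(2π) = 1.172e+04 Hz.

(a) f₀ = 2.558e+04 Hz  (b) Q = 2.183  (c) BW = 1.172e+04 Hz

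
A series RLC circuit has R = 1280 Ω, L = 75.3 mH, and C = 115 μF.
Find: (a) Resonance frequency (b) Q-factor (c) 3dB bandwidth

Step 1 — Resonance condition Im(Z)=0 gives ω₀ = 1/√(LC).
Step 2 — ω₀ = 1/√(0.0753·0.000115) = 339.8 rad/s.
Step 3 — f₀ = ω₀/(2π) = 54.08 Hz.
Step 4 — Series Q: Q = ω₀L/R = 339.8·0.0753/1280 = 0.01999.
Step 5 — 3dB bandwidth: Δω = ω₀/Q = 1.7e+04 rad/s; BW = Δω/(2π) = 2705 Hz.

(a) f₀ = 54.08 Hz  (b) Q = 0.01999  (c) BW = 2705 Hz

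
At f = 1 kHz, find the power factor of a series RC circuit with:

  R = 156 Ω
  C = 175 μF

Step 1 — Angular frequency: ω = 2π·f = 2π·1000 = 6283 rad/s.
Step 2 — Component impedances:
  R: Z = R = 156 Ω
  C: Z = 1/(jωC) = -j/(ω·C) = 0 - j0.9095 Ω
Step 3 — Series combination: Z_total = R + C = 156 - j0.9095 Ω = 156∠-0.3° Ω.
Step 4 — Power factor: PF = cos(φ) = Re(Z)/|Z| = 156/156 = 1.
Step 5 — Type: Im(Z) = -0.9095 ⇒ leading (phase φ = -0.3°).

PF = 1 (leading, φ = -0.3°)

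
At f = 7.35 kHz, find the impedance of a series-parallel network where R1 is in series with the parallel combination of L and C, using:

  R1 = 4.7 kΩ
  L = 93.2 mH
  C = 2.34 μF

Step 1 — Angular frequency: ω = 2π·f = 2π·7350 = 4.618e+04 rad/s.
Step 2 — Component impedances:
  R1: Z = R = 4700 Ω
  L: Z = jωL = j·4.618e+04·0.0932 = 0 + j4304 Ω
  C: Z = 1/(jωC) = -j/(ω·C) = 0 - j9.254 Ω
Step 3 — Parallel branch: L || C = 1/(1/L + 1/C) = 0 - j9.274 Ω.
Step 4 — Series with R1: Z_total = R1 + (L || C) = 4700 - j9.274 Ω = 4700∠-0.1° Ω.

Z = 4700 - j9.274 Ω = 4700∠-0.1° Ω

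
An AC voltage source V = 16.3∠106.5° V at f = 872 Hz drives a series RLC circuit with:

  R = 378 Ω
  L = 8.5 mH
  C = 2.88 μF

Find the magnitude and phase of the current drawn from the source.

Step 1 — Angular frequency: ω = 2π·f = 2π·872 = 5479 rad/s.
Step 2 — Component impedances:
  R: Z = R = 378 Ω
  L: Z = jωL = j·5479·0.0085 = 0 + j46.57 Ω
  C: Z = 1/(jωC) = -j/(ω·C) = 0 - j63.37 Ω
Step 3 — Series combination: Z_total = R + L + C = 378 - j16.8 Ω = 378.4∠-2.5° Ω.
Step 4 — Source phasor: V = 16.3∠106.5° V = -4.629 + j15.63 V.
Step 5 — Ohm's law: I = V / Z_total = (-4.629 + j15.63) / (378 - j16.8) = -0.01406 + j0.04072 A.
Step 6 — Convert to polar: |I| = 0.04308 A, ∠I = 109.0°.

I = 0.04308∠109.0° A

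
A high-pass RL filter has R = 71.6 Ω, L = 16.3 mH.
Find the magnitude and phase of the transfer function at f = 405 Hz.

Step 1 — Angular frequency: ω = 2π·405 = 2545 rad/s.
Step 2 — Transfer function: H(jω) = jωL/(R + jωL).
Step 3 — Numerator jωL = j·41.48; denominator R + jωL = 71.6 + j41.48.
Step 4 — H = 0.2513 + j0.4337.
Step 5 — Magnitude: |H| = 0.5013 (-6.0 dB); phase: φ = 59.9°.

|H| = 0.5013 (-6.0 dB), φ = 59.9°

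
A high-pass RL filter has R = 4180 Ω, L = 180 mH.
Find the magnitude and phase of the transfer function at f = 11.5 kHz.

Step 1 — Angular frequency: ω = 2π·1.15e+04 = 7.226e+04 rad/s.
Step 2 — Transfer function: H(jω) = jωL/(R + jωL).
Step 3 — Numerator jωL = j·1.301e+04; denominator R + jωL = 4180 + j1.301e+04.
Step 4 — H = 0.9064 + j0.2913.
Step 5 — Magnitude: |H| = 0.952 (-0.4 dB); phase: φ = 17.8°.

|H| = 0.952 (-0.4 dB), φ = 17.8°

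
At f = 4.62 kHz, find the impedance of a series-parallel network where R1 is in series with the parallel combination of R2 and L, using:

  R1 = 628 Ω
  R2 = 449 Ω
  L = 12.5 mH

Step 1 — Angular frequency: ω = 2π·f = 2π·4620 = 2.903e+04 rad/s.
Step 2 — Component impedances:
  R1: Z = R = 628 Ω
  R2: Z = R = 449 Ω
  L: Z = jωL = j·2.903e+04·0.0125 = 0 + j362.9 Ω
Step 3 — Parallel branch: R2 || L = 1/(1/R2 + 1/L) = 177.4 + j219.5 Ω.
Step 4 — Series with R1: Z_total = R1 + (R2 || L) = 805.4 + j219.5 Ω = 834.8∠15.2° Ω.

Z = 805.4 + j219.5 Ω = 834.8∠15.2° Ω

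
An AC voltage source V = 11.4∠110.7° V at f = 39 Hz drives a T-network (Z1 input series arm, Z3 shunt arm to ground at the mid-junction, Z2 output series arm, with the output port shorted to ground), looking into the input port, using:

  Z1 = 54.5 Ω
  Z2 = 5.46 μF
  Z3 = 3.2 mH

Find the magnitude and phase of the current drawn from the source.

Step 1 — Angular frequency: ω = 2π·f = 2π·39 = 245 rad/s.
Step 2 — Component impedances:
  Z1: Z = R = 54.5 Ω
  Z2: Z = 1/(jωC) = -j/(ω·C) = 0 - j747.4 Ω
  Z3: Z = jωL = j·245·0.0032 = 0 + j0.7841 Ω
Step 3 — With the output port shorted to ground, the output series arm Z2 runs from the junction to ground; the shunt arm Z3 also runs from the junction to ground. They appear in parallel: Z3 || Z2 = 0 + j0.785 Ω.
Step 4 — Series with input arm Z1: Z_in = Z1 + (Z3 || Z2) = 54.5 + j0.785 Ω = 54.51∠0.8° Ω.
Step 5 — Source phasor: V = 11.4∠110.7° V = -4.03 + j10.66 V.
Step 6 — Ohm's law: I = V / Z_total = (-4.03 + j10.66) / (54.5 + j0.785) = -0.0711 + j0.1967 A.
Step 7 — Convert to polar: |I| = 0.2092 A, ∠I = 109.9°.

I = 0.2092∠109.9° A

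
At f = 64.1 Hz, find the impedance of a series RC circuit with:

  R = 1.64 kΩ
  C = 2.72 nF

Step 1 — Angular frequency: ω = 2π·f = 2π·64.1 = 402.8 rad/s.
Step 2 — Component impedances:
  R: Z = R = 1640 Ω
  C: Z = 1/(jωC) = -j/(ω·C) = 0 - j9.128e+05 Ω
Step 3 — Series combination: Z_total = R + C = 1640 - j9.128e+05 Ω = 9.128e+05∠-89.9° Ω.

Z = 1640 - j9.128e+05 Ω = 9.128e+05∠-89.9° Ω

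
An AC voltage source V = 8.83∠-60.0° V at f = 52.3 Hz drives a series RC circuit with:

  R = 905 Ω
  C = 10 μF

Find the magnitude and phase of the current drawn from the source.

Step 1 — Angular frequency: ω = 2π·f = 2π·52.3 = 328.6 rad/s.
Step 2 — Component impedances:
  R: Z = R = 905 Ω
  C: Z = 1/(jωC) = -j/(ω·C) = 0 - j304.3 Ω
Step 3 — Series combination: Z_total = R + C = 905 - j304.3 Ω = 954.8∠-18.6° Ω.
Step 4 — Source phasor: V = 8.83∠-60.0° V = 4.415 - j7.647 V.
Step 5 — Ohm's law: I = V / Z_total = (4.415 - j7.647) / (905 - j304.3) = 0.006936 - j0.006118 A.
Step 6 — Convert to polar: |I| = 0.009248 A, ∠I = -41.4°.

I = 0.009248∠-41.4° A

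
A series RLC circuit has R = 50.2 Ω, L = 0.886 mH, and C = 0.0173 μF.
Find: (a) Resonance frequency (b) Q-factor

Step 1 — Resonance condition Im(Z)=0 gives ω₀ = 1/√(LC).
Step 2 — ω₀ = 1/√(0.000886·1.73e-08) = 2.554e+05 rad/s.
Step 3 — f₀ = ω₀/(2π) = 4.065e+04 Hz.
Step 4 — Series Q: Q = ω₀L/R = 2.554e+05·0.000886/50.2 = 4.508.

(a) f₀ = 4.065e+04 Hz  (b) Q = 4.508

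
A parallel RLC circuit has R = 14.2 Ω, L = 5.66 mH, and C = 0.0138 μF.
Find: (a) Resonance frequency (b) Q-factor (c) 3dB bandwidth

Step 1 — Resonance: ω₀ = 1/√(LC) = 1/√(0.00566·1.38e-08) = 1.131e+05 rad/s.
Step 2 — f₀ = ω₀/(2π) = 1.801e+04 Hz.
Step 3 — Parallel Q: Q = R/(ω₀L) = 14.2/(1.131e+05·0.00566) = 0.02217.
Step 4 — Bandwidth: Δω = ω₀/Q = 5.103e+06 rad/s; BW = Δω/(2π) = 8.122e+05 Hz.

(a) f₀ = 1.801e+04 Hz  (b) Q = 0.02217  (c) BW = 8.122e+05 Hz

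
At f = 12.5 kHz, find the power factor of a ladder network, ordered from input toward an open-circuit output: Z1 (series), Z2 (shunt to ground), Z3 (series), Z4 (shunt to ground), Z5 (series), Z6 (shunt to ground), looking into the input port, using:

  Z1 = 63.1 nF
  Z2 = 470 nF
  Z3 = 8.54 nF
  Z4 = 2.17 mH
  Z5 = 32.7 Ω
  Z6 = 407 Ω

Step 1 — Angular frequency: ω = 2π·f = 2π·1.25e+04 = 7.854e+04 rad/s.
Step 2 — Component impedances:
  Z1: Z = 1/(jωC) = -j/(ω·C) = 0 - j201.8 Ω
  Z2: Z = 1/(jωC) = -j/(ω·C) = 0 - j27.09 Ω
  Z3: Z = 1/(jωC) = -j/(ω·C) = 0 - j1491 Ω
  Z4: Z = jωL = j·7.854e+04·0.00217 = 0 + j170.4 Ω
  Z5: Z = R = 32.7 Ω
  Z6: Z = R = 407 Ω
Step 3 — Ladder network (open output): work backward from the far end, alternating series and parallel combinations. Z_in = 0.02242 - j228.3 Ω = 228.3∠-90.0° Ω.
Step 4 — Power factor: PF = cos(φ) = Re(Z)/|Z| = 0.02242/228.3 = 9.82e-05.
Step 5 — Type: Im(Z) = -228.3 ⇒ leading (phase φ = -90.0°).

PF = 9.82e-05 (leading, φ = -90.0°)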